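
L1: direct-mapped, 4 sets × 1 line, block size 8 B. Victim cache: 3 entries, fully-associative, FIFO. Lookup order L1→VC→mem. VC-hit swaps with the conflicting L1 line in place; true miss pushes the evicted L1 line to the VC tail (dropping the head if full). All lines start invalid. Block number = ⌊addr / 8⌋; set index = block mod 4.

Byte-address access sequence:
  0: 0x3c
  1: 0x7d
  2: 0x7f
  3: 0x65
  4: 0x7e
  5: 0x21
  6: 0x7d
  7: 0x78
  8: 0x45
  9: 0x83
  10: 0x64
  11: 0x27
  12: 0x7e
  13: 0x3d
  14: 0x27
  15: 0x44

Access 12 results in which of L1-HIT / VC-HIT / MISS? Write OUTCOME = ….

OUTCOME = L1-HIT

#0 0x3c→b7/s3 MISS; vc=[]
#1 0x7d→b15/s3 MISS; vc=[7]
#2 0x7f→b15/s3 L1-HIT; vc=[7]
#3 0x65→b12/s0 MISS; vc=[7]
#4 0x7e→b15/s3 L1-HIT; vc=[7]
#5 0x21→b4/s0 MISS; vc=[7,12]
#6 0x7d→b15/s3 L1-HIT; vc=[7,12]
#7 0x78→b15/s3 L1-HIT; vc=[7,12]
#8 0x45→b8/s0 MISS; vc=[7,12,4]
#9 0x83→b16/s0 MISS; vc=[12,4,8]
#10 0x64→b12/s0 VC-HIT; vc=[16,4,8]
#11 0x27→b4/s0 VC-HIT; vc=[16,12,8]
#12 0x7e→b15/s3 L1-HIT; vc=[16,12,8]
#13 0x3d→b7/s3 MISS; vc=[12,8,15]
#14 0x27→b4/s0 L1-HIT; vc=[12,8,15]
#15 0x44→b8/s0 VC-HIT; vc=[12,4,15]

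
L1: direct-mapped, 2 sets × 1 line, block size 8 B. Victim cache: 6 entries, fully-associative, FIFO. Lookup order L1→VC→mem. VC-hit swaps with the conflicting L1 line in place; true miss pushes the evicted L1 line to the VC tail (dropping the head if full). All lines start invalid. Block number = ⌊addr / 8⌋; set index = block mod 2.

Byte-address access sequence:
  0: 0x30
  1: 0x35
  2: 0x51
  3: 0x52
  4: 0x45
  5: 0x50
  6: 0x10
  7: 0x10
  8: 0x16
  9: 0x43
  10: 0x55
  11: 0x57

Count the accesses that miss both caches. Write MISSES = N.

0: 0x30 (blk 6, set 0) → MISS  vc=[]
1: 0x35 (blk 6, set 0) → L1-HIT  vc=[]
2: 0x51 (blk 10, set 0) → MISS  vc=[6]
3: 0x52 (blk 10, set 0) → L1-HIT  vc=[6]
4: 0x45 (blk 8, set 0) → MISS  vc=[6, 10]
5: 0x50 (blk 10, set 0) → VC-HIT  vc=[6, 8]
6: 0x10 (blk 2, set 0) → MISS  vc=[6, 8, 10]
7: 0x10 (blk 2, set 0) → L1-HIT  vc=[6, 8, 10]
8: 0x16 (blk 2, set 0) → L1-HIT  vc=[6, 8, 10]
9: 0x43 (blk 8, set 0) → VC-HIT  vc=[6, 2, 10]
10: 0x55 (blk 10, set 0) → VC-HIT  vc=[6, 2, 8]
11: 0x57 (blk 10, set 0) → L1-HIT  vc=[6, 2, 8]

MISSES = 4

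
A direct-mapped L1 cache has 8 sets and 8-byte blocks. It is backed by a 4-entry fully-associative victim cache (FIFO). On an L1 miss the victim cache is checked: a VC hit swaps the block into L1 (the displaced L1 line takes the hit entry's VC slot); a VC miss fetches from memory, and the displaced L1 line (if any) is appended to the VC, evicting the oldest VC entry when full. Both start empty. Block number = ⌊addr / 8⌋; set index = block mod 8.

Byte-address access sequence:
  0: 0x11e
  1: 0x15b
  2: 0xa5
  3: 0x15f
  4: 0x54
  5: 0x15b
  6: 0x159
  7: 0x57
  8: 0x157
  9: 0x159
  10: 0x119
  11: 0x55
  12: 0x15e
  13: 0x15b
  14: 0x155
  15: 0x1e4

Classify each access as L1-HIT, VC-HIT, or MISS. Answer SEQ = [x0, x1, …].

  [0] addr=0x11e blk=35 s=3: MISS | VC []
  [1] addr=0x15b blk=43 s=3: MISS | VC [35]
  [2] addr=0xa5 blk=20 s=4: MISS | VC [35]
  [3] addr=0x15f blk=43 s=3: L1-HIT | VC [35]
  [4] addr=0x54 blk=10 s=2: MISS | VC [35]
  [5] addr=0x15b blk=43 s=3: L1-HIT | VC [35]
  [6] addr=0x159 blk=43 s=3: L1-HIT | VC [35]
  [7] addr=0x57 blk=10 s=2: L1-HIT | VC [35]
  [8] addr=0x157 blk=42 s=2: MISS | VC [35, 10]
  [9] addr=0x159 blk=43 s=3: L1-HIT | VC [35, 10]
  [10] addr=0x119 blk=35 s=3: VC-HIT | VC [43, 10]
  [11] addr=0x55 blk=10 s=2: VC-HIT | VC [43, 42]
  [12] addr=0x15e blk=43 s=3: VC-HIT | VC [35, 42]
  [13] addr=0x15b blk=43 s=3: L1-HIT | VC [35, 42]
  [14] addr=0x155 blk=42 s=2: VC-HIT | VC [35, 10]
  [15] addr=0x1e4 blk=60 s=4: MISS | VC [35, 10, 20]

SEQ = [MISS, MISS, MISS, L1-HIT, MISS, L1-HIT, L1-HIT, L1-HIT, MISS, L1-HIT, VC-HIT, VC-HIT, VC-HIT, L1-HIT, VC-HIT, MISS]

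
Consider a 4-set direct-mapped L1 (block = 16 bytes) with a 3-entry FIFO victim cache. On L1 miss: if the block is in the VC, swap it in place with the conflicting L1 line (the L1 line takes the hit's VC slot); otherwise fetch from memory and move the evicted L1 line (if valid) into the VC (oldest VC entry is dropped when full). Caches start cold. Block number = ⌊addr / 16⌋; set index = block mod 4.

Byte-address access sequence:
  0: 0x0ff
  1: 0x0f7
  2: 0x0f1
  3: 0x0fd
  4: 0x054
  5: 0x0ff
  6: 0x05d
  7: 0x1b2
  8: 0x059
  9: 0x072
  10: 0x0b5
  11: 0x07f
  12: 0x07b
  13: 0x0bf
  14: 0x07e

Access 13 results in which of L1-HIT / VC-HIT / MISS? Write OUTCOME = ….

OUTCOME = VC-HIT

#0 0xff→b15/s3 MISS; vc=[]
#1 0xf7→b15/s3 L1-HIT; vc=[]
#2 0xf1→b15/s3 L1-HIT; vc=[]
#3 0xfd→b15/s3 L1-HIT; vc=[]
#4 0x54→b5/s1 MISS; vc=[]
#5 0xff→b15/s3 L1-HIT; vc=[]
#6 0x5d→b5/s1 L1-HIT; vc=[]
#7 0x1b2→b27/s3 MISS; vc=[15]
#8 0x59→b5/s1 L1-HIT; vc=[15]
#9 0x72→b7/s3 MISS; vc=[15,27]
#10 0xb5→b11/s3 MISS; vc=[15,27,7]
#11 0x7f→b7/s3 VC-HIT; vc=[15,27,11]
#12 0x7b→b7/s3 L1-HIT; vc=[15,27,11]
#13 0xbf→b11/s3 VC-HIT; vc=[15,27,7]
#14 0x7e→b7/s3 VC-HIT; vc=[15,27,11]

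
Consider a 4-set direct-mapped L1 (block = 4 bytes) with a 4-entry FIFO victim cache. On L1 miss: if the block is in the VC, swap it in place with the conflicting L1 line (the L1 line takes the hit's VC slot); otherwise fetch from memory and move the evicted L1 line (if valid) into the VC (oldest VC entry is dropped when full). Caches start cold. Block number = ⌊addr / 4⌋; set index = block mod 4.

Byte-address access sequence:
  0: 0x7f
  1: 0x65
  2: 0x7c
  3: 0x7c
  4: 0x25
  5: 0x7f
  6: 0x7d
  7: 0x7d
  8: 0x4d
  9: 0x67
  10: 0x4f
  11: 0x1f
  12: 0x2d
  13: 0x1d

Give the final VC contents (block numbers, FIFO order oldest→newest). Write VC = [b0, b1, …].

  [0] addr=0x7f blk=31 s=3: MISS | VC []
  [1] addr=0x65 blk=25 s=1: MISS | VC []
  [2] addr=0x7c blk=31 s=3: L1-HIT | VC []
  [3] addr=0x7c blk=31 s=3: L1-HIT | VC []
  [4] addr=0x25 blk=9 s=1: MISS | VC [25]
  [5] addr=0x7f blk=31 s=3: L1-HIT | VC [25]
  [6] addr=0x7d blk=31 s=3: L1-HIT | VC [25]
  [7] addr=0x7d blk=31 s=3: L1-HIT | VC [25]
  [8] addr=0x4d blk=19 s=3: MISS | VC [25, 31]
  [9] addr=0x67 blk=25 s=1: VC-HIT | VC [9, 31]
  [10] addr=0x4f blk=19 s=3: L1-HIT | VC [9, 31]
  [11] addr=0x1f blk=7 s=3: MISS | VC [9, 31, 19]
  [12] addr=0x2d blk=11 s=3: MISS | VC [9, 31, 19, 7]
  [13] addr=0x1d blk=7 s=3: VC-HIT | VC [9, 31, 19, 11]

VC = [9, 31, 19, 11]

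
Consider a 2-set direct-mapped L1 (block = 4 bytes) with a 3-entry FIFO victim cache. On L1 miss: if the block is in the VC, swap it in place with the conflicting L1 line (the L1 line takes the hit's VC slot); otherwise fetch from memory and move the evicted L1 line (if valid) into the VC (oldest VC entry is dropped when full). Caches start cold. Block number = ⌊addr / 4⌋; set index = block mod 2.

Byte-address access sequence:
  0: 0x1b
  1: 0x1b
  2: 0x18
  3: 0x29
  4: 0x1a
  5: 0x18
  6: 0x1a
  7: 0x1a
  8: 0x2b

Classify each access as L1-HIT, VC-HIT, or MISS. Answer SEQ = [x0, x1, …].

SEQ = [MISS, L1-HIT, L1-HIT, MISS, VC-HIT, L1-HIT, L1-HIT, L1-HIT, VC-HIT]

#0 0x1b→b6/s0 MISS; vc=[]
#1 0x1b→b6/s0 L1-HIT; vc=[]
#2 0x18→b6/s0 L1-HIT; vc=[]
#3 0x29→b10/s0 MISS; vc=[6]
#4 0x1a→b6/s0 VC-HIT; vc=[10]
#5 0x18→b6/s0 L1-HIT; vc=[10]
#6 0x1a→b6/s0 L1-HIT; vc=[10]
#7 0x1a→b6/s0 L1-HIT; vc=[10]
#8 0x2b→b10/s0 VC-HIT; vc=[6]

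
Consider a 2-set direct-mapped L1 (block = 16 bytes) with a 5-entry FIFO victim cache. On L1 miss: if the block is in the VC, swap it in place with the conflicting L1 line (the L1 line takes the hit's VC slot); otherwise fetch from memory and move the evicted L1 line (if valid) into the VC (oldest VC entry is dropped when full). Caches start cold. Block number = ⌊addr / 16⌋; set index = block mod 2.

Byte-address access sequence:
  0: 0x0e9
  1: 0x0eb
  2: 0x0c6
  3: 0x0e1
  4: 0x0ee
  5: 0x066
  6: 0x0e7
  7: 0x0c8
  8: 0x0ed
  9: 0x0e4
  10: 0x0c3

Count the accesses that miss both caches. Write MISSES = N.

  [0] addr=0xe9 blk=14 s=0: MISS | VC []
  [1] addr=0xeb blk=14 s=0: L1-HIT | VC []
  [2] addr=0xc6 blk=12 s=0: MISS | VC [14]
  [3] addr=0xe1 blk=14 s=0: VC-HIT | VC [12]
  [4] addr=0xee blk=14 s=0: L1-HIT | VC [12]
  [5] addr=0x66 blk=6 s=0: MISS | VC [12, 14]
  [6] addr=0xe7 blk=14 s=0: VC-HIT | VC [12, 6]
  [7] addr=0xc8 blk=12 s=0: VC-HIT | VC [14, 6]
  [8] addr=0xed blk=14 s=0: VC-HIT | VC [12, 6]
  [9] addr=0xe4 blk=14 s=0: L1-HIT | VC [12, 6]
  [10] addr=0xc3 blk=12 s=0: VC-HIT | VC [14, 6]

MISSES = 3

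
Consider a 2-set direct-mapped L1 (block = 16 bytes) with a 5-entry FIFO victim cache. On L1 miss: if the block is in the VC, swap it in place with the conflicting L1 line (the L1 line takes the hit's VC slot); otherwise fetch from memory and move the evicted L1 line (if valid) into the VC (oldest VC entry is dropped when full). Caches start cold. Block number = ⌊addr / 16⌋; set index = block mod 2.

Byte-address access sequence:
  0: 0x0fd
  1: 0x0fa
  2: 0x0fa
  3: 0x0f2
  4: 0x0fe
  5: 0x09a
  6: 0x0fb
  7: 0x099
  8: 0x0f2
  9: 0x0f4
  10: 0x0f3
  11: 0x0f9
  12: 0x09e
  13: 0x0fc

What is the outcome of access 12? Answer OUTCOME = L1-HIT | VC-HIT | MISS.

OUTCOME = VC-HIT

#0 0xfd→b15/s1 MISS; vc=[]
#1 0xfa→b15/s1 L1-HIT; vc=[]
#2 0xfa→b15/s1 L1-HIT; vc=[]
#3 0xf2→b15/s1 L1-HIT; vc=[]
#4 0xfe→b15/s1 L1-HIT; vc=[]
#5 0x9a→b9/s1 MISS; vc=[15]
#6 0xfb→b15/s1 VC-HIT; vc=[9]
#7 0x99→b9/s1 VC-HIT; vc=[15]
#8 0xf2→b15/s1 VC-HIT; vc=[9]
#9 0xf4→b15/s1 L1-HIT; vc=[9]
#10 0xf3→b15/s1 L1-HIT; vc=[9]
#11 0xf9→b15/s1 L1-HIT; vc=[9]
#12 0x9e→b9/s1 VC-HIT; vc=[15]
#13 0xfc→b15/s1 VC-HIT; vc=[9]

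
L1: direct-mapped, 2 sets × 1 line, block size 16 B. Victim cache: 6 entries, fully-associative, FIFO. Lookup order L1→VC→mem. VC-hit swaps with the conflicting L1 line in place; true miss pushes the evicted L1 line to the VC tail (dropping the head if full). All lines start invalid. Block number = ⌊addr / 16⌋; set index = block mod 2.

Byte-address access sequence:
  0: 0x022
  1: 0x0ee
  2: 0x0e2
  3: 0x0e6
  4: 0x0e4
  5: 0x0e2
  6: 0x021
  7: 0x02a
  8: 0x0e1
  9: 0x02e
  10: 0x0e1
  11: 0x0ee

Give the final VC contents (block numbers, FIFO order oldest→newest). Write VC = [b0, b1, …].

VC = [2]

  [0] addr=0x22 blk=2 s=0: MISS | VC []
  [1] addr=0xee blk=14 s=0: MISS | VC [2]
  [2] addr=0xe2 blk=14 s=0: L1-HIT | VC [2]
  [3] addr=0xe6 blk=14 s=0: L1-HIT | VC [2]
  [4] addr=0xe4 blk=14 s=0: L1-HIT | VC [2]
  [5] addr=0xe2 blk=14 s=0: L1-HIT | VC [2]
  [6] addr=0x21 blk=2 s=0: VC-HIT | VC [14]
  [7] addr=0x2a blk=2 s=0: L1-HIT | VC [14]
  [8] addr=0xe1 blk=14 s=0: VC-HIT | VC [2]
  [9] addr=0x2e blk=2 s=0: VC-HIT | VC [14]
  [10] addr=0xe1 blk=14 s=0: VC-HIT | VC [2]
  [11] addr=0xee blk=14 s=0: L1-HIT | VC [2]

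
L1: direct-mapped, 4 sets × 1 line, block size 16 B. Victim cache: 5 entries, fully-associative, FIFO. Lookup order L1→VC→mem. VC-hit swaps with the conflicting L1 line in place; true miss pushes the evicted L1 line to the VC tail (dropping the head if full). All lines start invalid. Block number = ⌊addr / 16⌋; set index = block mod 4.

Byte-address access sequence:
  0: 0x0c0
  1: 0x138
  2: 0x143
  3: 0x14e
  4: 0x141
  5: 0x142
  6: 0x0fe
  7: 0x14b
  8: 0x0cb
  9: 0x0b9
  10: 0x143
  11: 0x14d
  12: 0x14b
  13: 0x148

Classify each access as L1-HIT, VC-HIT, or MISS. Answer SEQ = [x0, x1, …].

#0 0xc0→b12/s0 MISS; vc=[]
#1 0x138→b19/s3 MISS; vc=[]
#2 0x143→b20/s0 MISS; vc=[12]
#3 0x14e→b20/s0 L1-HIT; vc=[12]
#4 0x141→b20/s0 L1-HIT; vc=[12]
#5 0x142→b20/s0 L1-HIT; vc=[12]
#6 0xfe→b15/s3 MISS; vc=[12,19]
#7 0x14b→b20/s0 L1-HIT; vc=[12,19]
#8 0xcb→b12/s0 VC-HIT; vc=[20,19]
#9 0xb9→b11/s3 MISS; vc=[20,19,15]
#10 0x143→b20/s0 VC-HIT; vc=[12,19,15]
#11 0x14d→b20/s0 L1-HIT; vc=[12,19,15]
#12 0x14b→b20/s0 L1-HIT; vc=[12,19,15]
#13 0x148→b20/s0 L1-HIT; vc=[12,19,15]

SEQ = [MISS, MISS, MISS, L1-HIT, L1-HIT, L1-HIT, MISS, L1-HIT, VC-HIT, MISS, VC-HIT, L1-HIT, L1-HIT, L1-HIT]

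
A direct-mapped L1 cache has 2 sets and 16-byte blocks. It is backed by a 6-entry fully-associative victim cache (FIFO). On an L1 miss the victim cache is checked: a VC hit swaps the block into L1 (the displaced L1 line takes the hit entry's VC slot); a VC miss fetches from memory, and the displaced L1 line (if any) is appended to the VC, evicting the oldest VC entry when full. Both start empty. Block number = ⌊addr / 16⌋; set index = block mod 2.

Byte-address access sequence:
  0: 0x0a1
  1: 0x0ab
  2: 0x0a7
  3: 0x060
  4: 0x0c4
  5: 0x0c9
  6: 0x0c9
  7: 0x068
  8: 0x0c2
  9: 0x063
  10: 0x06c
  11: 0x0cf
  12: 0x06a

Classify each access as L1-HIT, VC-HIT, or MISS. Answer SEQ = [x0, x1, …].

SEQ = [MISS, L1-HIT, L1-HIT, MISS, MISS, L1-HIT, L1-HIT, VC-HIT, VC-HIT, VC-HIT, L1-HIT, VC-HIT, VC-HIT]

  [0] addr=0xa1 blk=10 s=0: MISS | VC []
  [1] addr=0xab blk=10 s=0: L1-HIT | VC []
  [2] addr=0xa7 blk=10 s=0: L1-HIT | VC []
  [3] addr=0x60 blk=6 s=0: MISS | VC [10]
  [4] addr=0xc4 blk=12 s=0: MISS | VC [10, 6]
  [5] addr=0xc9 blk=12 s=0: L1-HIT | VC [10, 6]
  [6] addr=0xc9 blk=12 s=0: L1-HIT | VC [10, 6]
  [7] addr=0x68 blk=6 s=0: VC-HIT | VC [10, 12]
  [8] addr=0xc2 blk=12 s=0: VC-HIT | VC [10, 6]
  [9] addr=0x63 blk=6 s=0: VC-HIT | VC [10, 12]
  [10] addr=0x6c blk=6 s=0: L1-HIT | VC [10, 12]
  [11] addr=0xcf blk=12 s=0: VC-HIT | VC [10, 6]
  [12] addr=0x6a blk=6 s=0: VC-HIT | VC [10, 12]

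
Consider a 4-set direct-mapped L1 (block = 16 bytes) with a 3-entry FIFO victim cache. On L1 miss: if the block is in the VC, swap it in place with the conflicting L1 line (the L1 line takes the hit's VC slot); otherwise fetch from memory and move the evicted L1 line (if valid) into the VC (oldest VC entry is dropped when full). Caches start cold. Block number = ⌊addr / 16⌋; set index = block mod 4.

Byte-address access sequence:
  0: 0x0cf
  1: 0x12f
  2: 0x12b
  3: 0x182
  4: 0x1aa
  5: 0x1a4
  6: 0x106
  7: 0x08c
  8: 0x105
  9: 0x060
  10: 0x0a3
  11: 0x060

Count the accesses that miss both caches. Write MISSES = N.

MISSES = 8

  [0] addr=0xcf blk=12 s=0: MISS | VC []
  [1] addr=0x12f blk=18 s=2: MISS | VC []
  [2] addr=0x12b blk=18 s=2: L1-HIT | VC []
  [3] addr=0x182 blk=24 s=0: MISS | VC [12]
  [4] addr=0x1aa blk=26 s=2: MISS | VC [12, 18]
  [5] addr=0x1a4 blk=26 s=2: L1-HIT | VC [12, 18]
  [6] addr=0x106 blk=16 s=0: MISS | VC [12, 18, 24]
  [7] addr=0x8c blk=8 s=0: MISS | VC [18, 24, 16]
  [8] addr=0x105 blk=16 s=0: VC-HIT | VC [18, 24, 8]
  [9] addr=0x60 blk=6 s=2: MISS | VC [24, 8, 26]
  [10] addr=0xa3 blk=10 s=2: MISS | VC [8, 26, 6]
  [11] addr=0x60 blk=6 s=2: VC-HIT | VC [8, 26, 10]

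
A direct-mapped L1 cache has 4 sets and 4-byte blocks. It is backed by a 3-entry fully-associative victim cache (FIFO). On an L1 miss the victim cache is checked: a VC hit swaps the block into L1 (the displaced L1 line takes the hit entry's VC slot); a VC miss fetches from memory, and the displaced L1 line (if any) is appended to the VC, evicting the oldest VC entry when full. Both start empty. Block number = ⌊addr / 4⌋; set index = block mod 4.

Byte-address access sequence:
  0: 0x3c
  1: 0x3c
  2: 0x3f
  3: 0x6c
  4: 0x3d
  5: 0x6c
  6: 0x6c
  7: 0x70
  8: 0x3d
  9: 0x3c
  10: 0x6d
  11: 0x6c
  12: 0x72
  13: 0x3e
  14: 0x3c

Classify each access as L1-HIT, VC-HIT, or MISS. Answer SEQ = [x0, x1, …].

  [0] addr=0x3c blk=15 s=3: MISS | VC []
  [1] addr=0x3c blk=15 s=3: L1-HIT | VC []
  [2] addr=0x3f blk=15 s=3: L1-HIT | VC []
  [3] addr=0x6c blk=27 s=3: MISS | VC [15]
  [4] addr=0x3d blk=15 s=3: VC-HIT | VC [27]
  [5] addr=0x6c blk=27 s=3: VC-HIT | VC [15]
  [6] addr=0x6c blk=27 s=3: L1-HIT | VC [15]
  [7] addr=0x70 blk=28 s=0: MISS | VC [15]
  [8] addr=0x3d blk=15 s=3: VC-HIT | VC [27]
  [9] addr=0x3c blk=15 s=3: L1-HIT | VC [27]
  [10] addr=0x6d blk=27 s=3: VC-HIT | VC [15]
  [11] addr=0x6c blk=27 s=3: L1-HIT | VC [15]
  [12] addr=0x72 blk=28 s=0: L1-HIT | VC [15]
  [13] addr=0x3e blk=15 s=3: VC-HIT | VC [27]
  [14] addr=0x3c blk=15 s=3: L1-HIT | VC [27]

SEQ = [MISS, L1-HIT, L1-HIT, MISS, VC-HIT, VC-HIT, L1-HIT, MISS, VC-HIT, L1-HIT, VC-HIT, L1-HIT, L1-HIT, VC-HIT, L1-HIT]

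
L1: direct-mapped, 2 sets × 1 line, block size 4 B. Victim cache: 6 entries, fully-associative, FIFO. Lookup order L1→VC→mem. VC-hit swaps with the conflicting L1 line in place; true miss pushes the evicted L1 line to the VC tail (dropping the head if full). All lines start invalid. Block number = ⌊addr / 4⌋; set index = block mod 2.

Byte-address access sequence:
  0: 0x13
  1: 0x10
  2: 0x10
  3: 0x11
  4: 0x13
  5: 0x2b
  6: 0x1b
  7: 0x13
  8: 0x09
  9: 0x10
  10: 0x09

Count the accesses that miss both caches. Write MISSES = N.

0: 0x13 (blk 4, set 0) → MISS  vc=[]
1: 0x10 (blk 4, set 0) → L1-HIT  vc=[]
2: 0x10 (blk 4, set 0) → L1-HIT  vc=[]
3: 0x11 (blk 4, set 0) → L1-HIT  vc=[]
4: 0x13 (blk 4, set 0) → L1-HIT  vc=[]
5: 0x2b (blk 10, set 0) → MISS  vc=[4]
6: 0x1b (blk 6, set 0) → MISS  vc=[4, 10]
7: 0x13 (blk 4, set 0) → VC-HIT  vc=[6, 10]
8: 0x9 (blk 2, set 0) → MISS  vc=[6, 10, 4]
9: 0x10 (blk 4, set 0) → VC-HIT  vc=[6, 10, 2]
10: 0x9 (blk 2, set 0) → VC-HIT  vc=[6, 10, 4]

MISSES = 4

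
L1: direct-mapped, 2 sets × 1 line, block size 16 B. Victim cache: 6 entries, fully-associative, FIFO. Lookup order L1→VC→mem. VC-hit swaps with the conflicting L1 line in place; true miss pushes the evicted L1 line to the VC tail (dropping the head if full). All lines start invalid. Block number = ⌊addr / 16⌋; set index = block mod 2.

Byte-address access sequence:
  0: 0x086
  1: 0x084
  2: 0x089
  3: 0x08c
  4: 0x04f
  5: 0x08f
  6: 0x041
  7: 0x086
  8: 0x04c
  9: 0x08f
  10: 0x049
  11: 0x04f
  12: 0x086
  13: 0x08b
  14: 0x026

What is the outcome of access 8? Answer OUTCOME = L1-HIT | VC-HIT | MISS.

  [0] addr=0x86 blk=8 s=0: MISS | VC []
  [1] addr=0x84 blk=8 s=0: L1-HIT | VC []
  [2] addr=0x89 blk=8 s=0: L1-HIT | VC []
  [3] addr=0x8c blk=8 s=0: L1-HIT | VC []
  [4] addr=0x4f blk=4 s=0: MISS | VC [8]
  [5] addr=0x8f blk=8 s=0: VC-HIT | VC [4]
  [6] addr=0x41 blk=4 s=0: VC-HIT | VC [8]
  [7] addr=0x86 blk=8 s=0: VC-HIT | VC [4]
  [8] addr=0x4c blk=4 s=0: VC-HIT | VC [8]
  [9] addr=0x8f blk=8 s=0: VC-HIT | VC [4]
  [10] addr=0x49 blk=4 s=0: VC-HIT | VC [8]
  [11] addr=0x4f blk=4 s=0: L1-HIT | VC [8]
  [12] addr=0x86 blk=8 s=0: VC-HIT | VC [4]
  [13] addr=0x8b blk=8 s=0: L1-HIT | VC [4]
  [14] addr=0x26 blk=2 s=0: MISS | VC [4, 8]

OUTCOME = VC-HIT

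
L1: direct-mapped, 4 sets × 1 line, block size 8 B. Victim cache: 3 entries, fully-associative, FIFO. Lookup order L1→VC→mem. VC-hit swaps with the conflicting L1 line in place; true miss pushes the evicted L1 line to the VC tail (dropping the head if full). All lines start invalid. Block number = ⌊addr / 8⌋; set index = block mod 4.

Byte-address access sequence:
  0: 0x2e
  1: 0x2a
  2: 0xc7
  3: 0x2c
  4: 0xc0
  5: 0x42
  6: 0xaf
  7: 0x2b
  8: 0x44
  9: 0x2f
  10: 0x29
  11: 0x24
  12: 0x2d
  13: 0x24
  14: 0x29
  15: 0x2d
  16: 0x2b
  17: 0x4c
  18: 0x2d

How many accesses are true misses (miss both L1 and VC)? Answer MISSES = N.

MISSES = 6

  [0] addr=0x2e blk=5 s=1: MISS | VC []
  [1] addr=0x2a blk=5 s=1: L1-HIT | VC []
  [2] addr=0xc7 blk=24 s=0: MISS | VC []
  [3] addr=0x2c blk=5 s=1: L1-HIT | VC []
  [4] addr=0xc0 blk=24 s=0: L1-HIT | VC []
  [5] addr=0x42 blk=8 s=0: MISS | VC [24]
  [6] addr=0xaf blk=21 s=1: MISS | VC [24, 5]
  [7] addr=0x2b blk=5 s=1: VC-HIT | VC [24, 21]
  [8] addr=0x44 blk=8 s=0: L1-HIT | VC [24, 21]
  [9] addr=0x2f blk=5 s=1: L1-HIT | VC [24, 21]
  [10] addr=0x29 blk=5 s=1: L1-HIT | VC [24, 21]
  [11] addr=0x24 blk=4 s=0: MISS | VC [24, 21, 8]
  [12] addr=0x2d blk=5 s=1: L1-HIT | VC [24, 21, 8]
  [13] addr=0x24 blk=4 s=0: L1-HIT | VC [24, 21, 8]
  [14] addr=0x29 blk=5 s=1: L1-HIT | VC [24, 21, 8]
  [15] addr=0x2d blk=5 s=1: L1-HIT | VC [24, 21, 8]
  [16] addr=0x2b blk=5 s=1: L1-HIT | VC [24, 21, 8]
  [17] addr=0x4c blk=9 s=1: MISS | VC [21, 8, 5]
  [18] addr=0x2d blk=5 s=1: VC-HIT | VC [21, 8, 9]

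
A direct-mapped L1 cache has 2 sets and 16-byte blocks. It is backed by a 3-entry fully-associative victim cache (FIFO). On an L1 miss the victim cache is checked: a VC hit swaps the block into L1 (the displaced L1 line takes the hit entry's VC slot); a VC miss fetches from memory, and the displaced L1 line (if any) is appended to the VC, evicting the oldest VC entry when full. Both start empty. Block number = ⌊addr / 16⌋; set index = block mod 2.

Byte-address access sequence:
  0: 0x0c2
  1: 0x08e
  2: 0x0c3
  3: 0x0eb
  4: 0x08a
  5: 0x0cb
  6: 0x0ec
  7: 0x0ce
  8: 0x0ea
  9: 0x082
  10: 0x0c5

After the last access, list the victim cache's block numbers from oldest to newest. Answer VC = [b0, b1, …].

#0 0xc2→b12/s0 MISS; vc=[]
#1 0x8e→b8/s0 MISS; vc=[12]
#2 0xc3→b12/s0 VC-HIT; vc=[8]
#3 0xeb→b14/s0 MISS; vc=[8,12]
#4 0x8a→b8/s0 VC-HIT; vc=[14,12]
#5 0xcb→b12/s0 VC-HIT; vc=[14,8]
#6 0xec→b14/s0 VC-HIT; vc=[12,8]
#7 0xce→b12/s0 VC-HIT; vc=[14,8]
#8 0xea→b14/s0 VC-HIT; vc=[12,8]
#9 0x82→b8/s0 VC-HIT; vc=[12,14]
#10 0xc5→b12/s0 VC-HIT; vc=[8,14]

VC = [8, 14]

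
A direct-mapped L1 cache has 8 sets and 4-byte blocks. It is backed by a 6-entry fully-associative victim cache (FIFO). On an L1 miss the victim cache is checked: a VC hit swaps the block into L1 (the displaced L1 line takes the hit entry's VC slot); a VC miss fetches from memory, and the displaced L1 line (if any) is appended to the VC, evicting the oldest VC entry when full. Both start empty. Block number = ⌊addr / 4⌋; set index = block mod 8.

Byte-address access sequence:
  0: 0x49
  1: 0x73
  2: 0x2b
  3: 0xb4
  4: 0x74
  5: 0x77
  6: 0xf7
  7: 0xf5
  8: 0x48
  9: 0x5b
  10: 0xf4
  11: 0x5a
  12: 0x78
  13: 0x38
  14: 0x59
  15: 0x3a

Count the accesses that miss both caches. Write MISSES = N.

MISSES = 9

  [0] addr=0x49 blk=18 s=2: MISS | VC []
  [1] addr=0x73 blk=28 s=4: MISS | VC []
  [2] addr=0x2b blk=10 s=2: MISS | VC [18]
  [3] addr=0xb4 blk=45 s=5: MISS | VC [18]
  [4] addr=0x74 blk=29 s=5: MISS | VC [18, 45]
  [5] addr=0x77 blk=29 s=5: L1-HIT | VC [18, 45]
  [6] addr=0xf7 blk=61 s=5: MISS | VC [18, 45, 29]
  [7] addr=0xf5 blk=61 s=5: L1-HIT | VC [18, 45, 29]
  [8] addr=0x48 blk=18 s=2: VC-HIT | VC [10, 45, 29]
  [9] addr=0x5b blk=22 s=6: MISS | VC [10, 45, 29]
  [10] addr=0xf4 blk=61 s=5: L1-HIT | VC [10, 45, 29]
  [11] addr=0x5a blk=22 s=6: L1-HIT | VC [10, 45, 29]
  [12] addr=0x78 blk=30 s=6: MISS | VC [10, 45, 29, 22]
  [13] addr=0x38 blk=14 s=6: MISS | VC [10, 45, 29, 22, 30]
  [14] addr=0x59 blk=22 s=6: VC-HIT | VC [10, 45, 29, 14, 30]
  [15] addr=0x3a blk=14 s=6: VC-HIT | VC [10, 45, 29, 22, 30]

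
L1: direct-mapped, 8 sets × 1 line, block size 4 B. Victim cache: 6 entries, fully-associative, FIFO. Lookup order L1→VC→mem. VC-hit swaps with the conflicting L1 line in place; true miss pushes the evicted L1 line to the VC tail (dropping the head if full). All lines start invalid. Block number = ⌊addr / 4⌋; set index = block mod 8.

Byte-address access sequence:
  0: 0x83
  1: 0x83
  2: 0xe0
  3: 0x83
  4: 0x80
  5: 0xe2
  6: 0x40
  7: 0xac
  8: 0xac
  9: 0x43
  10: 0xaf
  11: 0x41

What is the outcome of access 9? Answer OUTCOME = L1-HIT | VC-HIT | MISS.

OUTCOME = L1-HIT

  [0] addr=0x83 blk=32 s=0: MISS | VC []
  [1] addr=0x83 blk=32 s=0: L1-HIT | VC []
  [2] addr=0xe0 blk=56 s=0: MISS | VC [32]
  [3] addr=0x83 blk=32 s=0: VC-HIT | VC [56]
  [4] addr=0x80 blk=32 s=0: L1-HIT | VC [56]
  [5] addr=0xe2 blk=56 s=0: VC-HIT | VC [32]
  [6] addr=0x40 blk=16 s=0: MISS | VC [32, 56]
  [7] addr=0xac blk=43 s=3: MISS | VC [32, 56]
  [8] addr=0xac blk=43 s=3: L1-HIT | VC [32, 56]
  [9] addr=0x43 blk=16 s=0: L1-HIT | VC [32, 56]
  [10] addr=0xaf blk=43 s=3: L1-HIT | VC [32, 56]
  [11] addr=0x41 blk=16 s=0: L1-HIT | VC [32, 56]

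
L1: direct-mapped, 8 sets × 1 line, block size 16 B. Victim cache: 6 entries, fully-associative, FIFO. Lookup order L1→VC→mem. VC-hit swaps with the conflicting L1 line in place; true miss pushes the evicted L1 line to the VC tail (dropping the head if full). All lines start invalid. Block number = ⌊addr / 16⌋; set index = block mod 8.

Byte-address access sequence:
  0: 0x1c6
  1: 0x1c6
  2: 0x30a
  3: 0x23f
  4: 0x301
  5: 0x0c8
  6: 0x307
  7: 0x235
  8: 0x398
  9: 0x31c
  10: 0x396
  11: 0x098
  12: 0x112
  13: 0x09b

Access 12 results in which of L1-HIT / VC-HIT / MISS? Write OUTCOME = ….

#0 0x1c6→b28/s4 MISS; vc=[]
#1 0x1c6→b28/s4 L1-HIT; vc=[]
#2 0x30a→b48/s0 MISS; vc=[]
#3 0x23f→b35/s3 MISS; vc=[]
#4 0x301→b48/s0 L1-HIT; vc=[]
#5 0xc8→b12/s4 MISS; vc=[28]
#6 0x307→b48/s0 L1-HIT; vc=[28]
#7 0x235→b35/s3 L1-HIT; vc=[28]
#8 0x398→b57/s1 MISS; vc=[28]
#9 0x31c→b49/s1 MISS; vc=[28,57]
#10 0x396→b57/s1 VC-HIT; vc=[28,49]
#11 0x98→b9/s1 MISS; vc=[28,49,57]
#12 0x112→b17/s1 MISS; vc=[28,49,57,9]
#13 0x9b→b9/s1 VC-HIT; vc=[28,49,57,17]

OUTCOME = MISS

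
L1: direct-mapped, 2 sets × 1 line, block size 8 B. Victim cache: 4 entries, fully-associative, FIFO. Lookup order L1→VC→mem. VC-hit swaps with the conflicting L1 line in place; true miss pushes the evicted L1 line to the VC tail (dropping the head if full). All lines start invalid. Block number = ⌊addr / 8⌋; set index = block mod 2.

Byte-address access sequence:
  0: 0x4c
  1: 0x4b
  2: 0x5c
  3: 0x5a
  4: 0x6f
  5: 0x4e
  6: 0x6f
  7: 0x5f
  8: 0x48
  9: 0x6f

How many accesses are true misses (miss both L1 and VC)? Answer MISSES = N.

MISSES = 3

0: 0x4c (blk 9, set 1) → MISS  vc=[]
1: 0x4b (blk 9, set 1) → L1-HIT  vc=[]
2: 0x5c (blk 11, set 1) → MISS  vc=[9]
3: 0x5a (blk 11, set 1) → L1-HIT  vc=[9]
4: 0x6f (blk 13, set 1) → MISS  vc=[9, 11]
5: 0x4e (blk 9, set 1) → VC-HIT  vc=[13, 11]
6: 0x6f (blk 13, set 1) → VC-HIT  vc=[9, 11]
7: 0x5f (blk 11, set 1) → VC-HIT  vc=[9, 13]
8: 0x48 (blk 9, set 1) → VC-HIT  vc=[11, 13]
9: 0x6f (blk 13, set 1) → VC-HIT  vc=[11, 9]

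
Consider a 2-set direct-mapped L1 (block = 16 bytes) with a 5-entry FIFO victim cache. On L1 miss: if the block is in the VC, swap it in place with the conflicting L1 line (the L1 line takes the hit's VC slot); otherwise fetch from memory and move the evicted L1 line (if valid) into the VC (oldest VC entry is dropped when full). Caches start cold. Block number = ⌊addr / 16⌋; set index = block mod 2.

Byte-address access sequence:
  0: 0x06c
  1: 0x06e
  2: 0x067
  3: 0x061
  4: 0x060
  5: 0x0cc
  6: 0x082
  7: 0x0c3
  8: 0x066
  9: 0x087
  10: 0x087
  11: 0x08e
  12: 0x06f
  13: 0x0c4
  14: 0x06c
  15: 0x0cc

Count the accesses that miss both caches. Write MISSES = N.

#0 0x6c→b6/s0 MISS; vc=[]
#1 0x6e→b6/s0 L1-HIT; vc=[]
#2 0x67→b6/s0 L1-HIT; vc=[]
#3 0x61→b6/s0 L1-HIT; vc=[]
#4 0x60→b6/s0 L1-HIT; vc=[]
#5 0xcc→b12/s0 MISS; vc=[6]
#6 0x82→b8/s0 MISS; vc=[6,12]
#7 0xc3→b12/s0 VC-HIT; vc=[6,8]
#8 0x66→b6/s0 VC-HIT; vc=[12,8]
#9 0x87→b8/s0 VC-HIT; vc=[12,6]
#10 0x87→b8/s0 L1-HIT; vc=[12,6]
#11 0x8e→b8/s0 L1-HIT; vc=[12,6]
#12 0x6f→b6/s0 VC-HIT; vc=[12,8]
#13 0xc4→b12/s0 VC-HIT; vc=[6,8]
#14 0x6c→b6/s0 VC-HIT; vc=[12,8]
#15 0xcc→b12/s0 VC-HIT; vc=[6,8]

MISSES = 3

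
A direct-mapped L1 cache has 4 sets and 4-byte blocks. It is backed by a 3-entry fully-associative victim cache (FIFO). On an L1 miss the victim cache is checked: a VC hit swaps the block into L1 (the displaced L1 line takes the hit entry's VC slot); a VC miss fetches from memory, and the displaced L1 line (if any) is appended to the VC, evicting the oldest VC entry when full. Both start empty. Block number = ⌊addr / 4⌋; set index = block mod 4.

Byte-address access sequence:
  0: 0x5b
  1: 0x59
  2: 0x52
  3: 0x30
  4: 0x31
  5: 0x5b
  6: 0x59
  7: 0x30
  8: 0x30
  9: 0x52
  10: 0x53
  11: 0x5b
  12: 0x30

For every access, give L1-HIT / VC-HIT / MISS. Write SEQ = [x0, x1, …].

SEQ = [MISS, L1-HIT, MISS, MISS, L1-HIT, L1-HIT, L1-HIT, L1-HIT, L1-HIT, VC-HIT, L1-HIT, L1-HIT, VC-HIT]

#0 0x5b→b22/s2 MISS; vc=[]
#1 0x59→b22/s2 L1-HIT; vc=[]
#2 0x52→b20/s0 MISS; vc=[]
#3 0x30→b12/s0 MISS; vc=[20]
#4 0x31→b12/s0 L1-HIT; vc=[20]
#5 0x5b→b22/s2 L1-HIT; vc=[20]
#6 0x59→b22/s2 L1-HIT; vc=[20]
#7 0x30→b12/s0 L1-HIT; vc=[20]
#8 0x30→b12/s0 L1-HIT; vc=[20]
#9 0x52→b20/s0 VC-HIT; vc=[12]
#10 0x53→b20/s0 L1-HIT; vc=[12]
#11 0x5b→b22/s2 L1-HIT; vc=[12]
#12 0x30→b12/s0 VC-HIT; vc=[20]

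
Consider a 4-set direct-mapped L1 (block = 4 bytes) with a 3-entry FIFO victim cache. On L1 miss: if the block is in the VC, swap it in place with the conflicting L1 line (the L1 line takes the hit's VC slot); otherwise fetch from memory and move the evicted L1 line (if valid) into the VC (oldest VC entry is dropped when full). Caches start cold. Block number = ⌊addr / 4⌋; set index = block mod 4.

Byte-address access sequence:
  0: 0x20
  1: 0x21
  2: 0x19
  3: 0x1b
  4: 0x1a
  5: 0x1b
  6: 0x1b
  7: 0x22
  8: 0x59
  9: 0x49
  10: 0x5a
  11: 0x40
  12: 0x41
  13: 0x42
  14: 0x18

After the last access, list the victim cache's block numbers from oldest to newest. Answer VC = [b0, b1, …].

VC = [22, 18, 8]

#0 0x20→b8/s0 MISS; vc=[]
#1 0x21→b8/s0 L1-HIT; vc=[]
#2 0x19→b6/s2 MISS; vc=[]
#3 0x1b→b6/s2 L1-HIT; vc=[]
#4 0x1a→b6/s2 L1-HIT; vc=[]
#5 0x1b→b6/s2 L1-HIT; vc=[]
#6 0x1b→b6/s2 L1-HIT; vc=[]
#7 0x22→b8/s0 L1-HIT; vc=[]
#8 0x59→b22/s2 MISS; vc=[6]
#9 0x49→b18/s2 MISS; vc=[6,22]
#10 0x5a→b22/s2 VC-HIT; vc=[6,18]
#11 0x40→b16/s0 MISS; vc=[6,18,8]
#12 0x41→b16/s0 L1-HIT; vc=[6,18,8]
#13 0x42→b16/s0 L1-HIT; vc=[6,18,8]
#14 0x18→b6/s2 VC-HIT; vc=[22,18,8]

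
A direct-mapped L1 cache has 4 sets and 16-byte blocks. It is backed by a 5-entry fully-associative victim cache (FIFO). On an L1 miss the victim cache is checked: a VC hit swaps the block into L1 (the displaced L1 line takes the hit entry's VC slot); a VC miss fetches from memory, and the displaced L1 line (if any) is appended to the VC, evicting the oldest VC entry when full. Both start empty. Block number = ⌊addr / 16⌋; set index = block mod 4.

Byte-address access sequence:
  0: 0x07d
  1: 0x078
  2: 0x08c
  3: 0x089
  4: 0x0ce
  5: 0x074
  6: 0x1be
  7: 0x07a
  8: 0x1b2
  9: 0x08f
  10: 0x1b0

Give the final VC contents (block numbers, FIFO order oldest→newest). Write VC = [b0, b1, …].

VC = [12, 7]

0: 0x7d (blk 7, set 3) → MISS  vc=[]
1: 0x78 (blk 7, set 3) → L1-HIT  vc=[]
2: 0x8c (blk 8, set 0) → MISS  vc=[]
3: 0x89 (blk 8, set 0) → L1-HIT  vc=[]
4: 0xce (blk 12, set 0) → MISS  vc=[8]
5: 0x74 (blk 7, set 3) → L1-HIT  vc=[8]
6: 0x1be (blk 27, set 3) → MISS  vc=[8, 7]
7: 0x7a (blk 7, set 3) → VC-HIT  vc=[8, 27]
8: 0x1b2 (blk 27, set 3) → VC-HIT  vc=[8, 7]
9: 0x8f (blk 8, set 0) → VC-HIT  vc=[12, 7]
10: 0x1b0 (blk 27, set 3) → L1-HIT  vc=[12, 7]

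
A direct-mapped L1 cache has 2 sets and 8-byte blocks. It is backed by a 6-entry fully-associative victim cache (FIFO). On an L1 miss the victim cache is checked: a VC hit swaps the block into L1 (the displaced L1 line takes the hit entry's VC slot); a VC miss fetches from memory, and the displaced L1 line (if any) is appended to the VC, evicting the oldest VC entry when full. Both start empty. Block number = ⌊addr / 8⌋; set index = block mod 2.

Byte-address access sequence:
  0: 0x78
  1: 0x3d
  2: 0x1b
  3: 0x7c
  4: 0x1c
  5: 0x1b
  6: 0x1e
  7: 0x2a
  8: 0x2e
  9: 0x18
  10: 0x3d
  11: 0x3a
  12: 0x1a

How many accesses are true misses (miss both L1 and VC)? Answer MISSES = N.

#0 0x78→b15/s1 MISS; vc=[]
#1 0x3d→b7/s1 MISS; vc=[15]
#2 0x1b→b3/s1 MISS; vc=[15,7]
#3 0x7c→b15/s1 VC-HIT; vc=[3,7]
#4 0x1c→b3/s1 VC-HIT; vc=[15,7]
#5 0x1b→b3/s1 L1-HIT; vc=[15,7]
#6 0x1e→b3/s1 L1-HIT; vc=[15,7]
#7 0x2a→b5/s1 MISS; vc=[15,7,3]
#8 0x2e→b5/s1 L1-HIT; vc=[15,7,3]
#9 0x18→b3/s1 VC-HIT; vc=[15,7,5]
#10 0x3d→b7/s1 VC-HIT; vc=[15,3,5]
#11 0x3a→b7/s1 L1-HIT; vc=[15,3,5]
#12 0x1a→b3/s1 VC-HIT; vc=[15,7,5]

MISSES = 4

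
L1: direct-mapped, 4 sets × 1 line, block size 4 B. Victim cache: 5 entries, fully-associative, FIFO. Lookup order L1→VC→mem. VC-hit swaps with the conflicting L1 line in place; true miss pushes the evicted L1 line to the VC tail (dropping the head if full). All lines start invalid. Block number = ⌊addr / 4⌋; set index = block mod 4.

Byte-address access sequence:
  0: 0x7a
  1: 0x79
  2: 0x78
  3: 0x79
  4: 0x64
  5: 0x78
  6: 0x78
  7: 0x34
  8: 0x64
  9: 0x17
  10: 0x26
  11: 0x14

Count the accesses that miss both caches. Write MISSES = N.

0: 0x7a (blk 30, set 2) → MISS  vc=[]
1: 0x79 (blk 30, set 2) → L1-HIT  vc=[]
2: 0x78 (blk 30, set 2) → L1-HIT  vc=[]
3: 0x79 (blk 30, set 2) → L1-HIT  vc=[]
4: 0x64 (blk 25, set 1) → MISS  vc=[]
5: 0x78 (blk 30, set 2) → L1-HIT  vc=[]
6: 0x78 (blk 30, set 2) → L1-HIT  vc=[]
7: 0x34 (blk 13, set 1) → MISS  vc=[25]
8: 0x64 (blk 25, set 1) → VC-HIT  vc=[13]
9: 0x17 (blk 5, set 1) → MISS  vc=[13, 25]
10: 0x26 (blk 9, set 1) → MISS  vc=[13, 25, 5]
11: 0x14 (blk 5, set 1) → VC-HIT  vc=[13, 25, 9]

MISSES = 5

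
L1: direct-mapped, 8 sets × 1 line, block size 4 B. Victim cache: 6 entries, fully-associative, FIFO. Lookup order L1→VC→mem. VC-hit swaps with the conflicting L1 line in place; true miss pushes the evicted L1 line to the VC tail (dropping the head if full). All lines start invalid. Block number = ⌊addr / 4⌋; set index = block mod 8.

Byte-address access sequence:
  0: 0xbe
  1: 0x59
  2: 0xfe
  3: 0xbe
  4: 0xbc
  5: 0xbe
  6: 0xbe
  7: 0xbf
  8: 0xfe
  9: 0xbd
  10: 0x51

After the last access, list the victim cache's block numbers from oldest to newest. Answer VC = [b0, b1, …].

VC = [63]

  [0] addr=0xbe blk=47 s=7: MISS | VC []
  [1] addr=0x59 blk=22 s=6: MISS | VC []
  [2] addr=0xfe blk=63 s=7: MISS | VC [47]
  [3] addr=0xbe blk=47 s=7: VC-HIT | VC [63]
  [4] addr=0xbc blk=47 s=7: L1-HIT | VC [63]
  [5] addr=0xbe blk=47 s=7: L1-HIT | VC [63]
  [6] addr=0xbe blk=47 s=7: L1-HIT | VC [63]
  [7] addr=0xbf blk=47 s=7: L1-HIT | VC [63]
  [8] addr=0xfe blk=63 s=7: VC-HIT | VC [47]
  [9] addr=0xbd blk=47 s=7: VC-HIT | VC [63]
  [10] addr=0x51 blk=20 s=4: MISS | VC [63]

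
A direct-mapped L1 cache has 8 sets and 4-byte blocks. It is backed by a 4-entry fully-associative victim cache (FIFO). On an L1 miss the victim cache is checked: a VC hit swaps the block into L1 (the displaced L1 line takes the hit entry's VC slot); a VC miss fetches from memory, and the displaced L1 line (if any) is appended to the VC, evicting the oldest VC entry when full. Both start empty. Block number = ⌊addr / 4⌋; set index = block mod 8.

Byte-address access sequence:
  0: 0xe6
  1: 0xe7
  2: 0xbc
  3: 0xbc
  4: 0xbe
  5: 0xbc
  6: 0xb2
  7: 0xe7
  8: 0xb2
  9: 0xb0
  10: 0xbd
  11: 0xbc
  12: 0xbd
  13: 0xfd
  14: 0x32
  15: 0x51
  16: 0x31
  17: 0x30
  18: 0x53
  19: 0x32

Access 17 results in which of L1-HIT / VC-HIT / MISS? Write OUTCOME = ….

OUTCOME = L1-HIT

  [0] addr=0xe6 blk=57 s=1: MISS | VC []
  [1] addr=0xe7 blk=57 s=1: L1-HIT | VC []
  [2] addr=0xbc blk=47 s=7: MISS | VC []
  [3] addr=0xbc blk=47 s=7: L1-HIT | VC []
  [4] addr=0xbe blk=47 s=7: L1-HIT | VC []
  [5] addr=0xbc blk=47 s=7: L1-HIT | VC []
  [6] addr=0xb2 blk=44 s=4: MISS | VC []
  [7] addr=0xe7 blk=57 s=1: L1-HIT | VC []
  [8] addr=0xb2 blk=44 s=4: L1-HIT | VC []
  [9] addr=0xb0 blk=44 s=4: L1-HIT | VC []
  [10] addr=0xbd blk=47 s=7: L1-HIT | VC []
  [11] addr=0xbc blk=47 s=7: L1-HIT | VC []
  [12] addr=0xbd blk=47 s=7: L1-HIT | VC []
  [13] addr=0xfd blk=63 s=7: MISS | VC [47]
  [14] addr=0x32 blk=12 s=4: MISS | VC [47, 44]
  [15] addr=0x51 blk=20 s=4: MISS | VC [47, 44, 12]
  [16] addr=0x31 blk=12 s=4: VC-HIT | VC [47, 44, 20]
  [17] addr=0x30 blk=12 s=4: L1-HIT | VC [47, 44, 20]
  [18] addr=0x53 blk=20 s=4: VC-HIT | VC [47, 44, 12]
  [19] addr=0x32 blk=12 s=4: VC-HIT | VC [47, 44, 20]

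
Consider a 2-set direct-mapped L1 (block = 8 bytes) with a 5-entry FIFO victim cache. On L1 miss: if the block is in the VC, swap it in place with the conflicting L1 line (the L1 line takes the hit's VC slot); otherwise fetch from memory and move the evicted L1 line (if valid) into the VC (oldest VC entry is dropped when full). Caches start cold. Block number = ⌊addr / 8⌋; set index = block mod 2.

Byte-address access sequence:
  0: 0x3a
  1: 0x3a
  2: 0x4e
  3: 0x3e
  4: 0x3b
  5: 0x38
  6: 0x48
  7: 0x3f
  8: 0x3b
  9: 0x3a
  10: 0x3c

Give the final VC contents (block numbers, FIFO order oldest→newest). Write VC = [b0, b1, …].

VC = [9]

0: 0x3a (blk 7, set 1) → MISS  vc=[]
1: 0x3a (blk 7, set 1) → L1-HIT  vc=[]
2: 0x4e (blk 9, set 1) → MISS  vc=[7]
3: 0x3e (blk 7, set 1) → VC-HIT  vc=[9]
4: 0x3b (blk 7, set 1) → L1-HIT  vc=[9]
5: 0x38 (blk 7, set 1) → L1-HIT  vc=[9]
6: 0x48 (blk 9, set 1) → VC-HIT  vc=[7]
7: 0x3f (blk 7, set 1) → VC-HIT  vc=[9]
8: 0x3b (blk 7, set 1) → L1-HIT  vc=[9]
9: 0x3a (blk 7, set 1) → L1-HIT  vc=[9]
10: 0x3c (blk 7, set 1) → L1-HIT  vc=[9]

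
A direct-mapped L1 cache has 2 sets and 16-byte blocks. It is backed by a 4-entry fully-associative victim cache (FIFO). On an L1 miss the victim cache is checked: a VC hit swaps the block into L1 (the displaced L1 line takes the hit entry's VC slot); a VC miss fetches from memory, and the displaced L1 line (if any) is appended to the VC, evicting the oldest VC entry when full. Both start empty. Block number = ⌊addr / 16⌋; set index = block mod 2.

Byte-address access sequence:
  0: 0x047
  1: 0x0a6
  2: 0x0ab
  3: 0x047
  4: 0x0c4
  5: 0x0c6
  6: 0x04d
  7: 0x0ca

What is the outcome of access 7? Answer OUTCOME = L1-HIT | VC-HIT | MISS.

OUTCOME = VC-HIT

  [0] addr=0x47 blk=4 s=0: MISS | VC []
  [1] addr=0xa6 blk=10 s=0: MISS | VC [4]
  [2] addr=0xab blk=10 s=0: L1-HIT | VC [4]
  [3] addr=0x47 blk=4 s=0: VC-HIT | VC [10]
  [4] addr=0xc4 blk=12 s=0: MISS | VC [10, 4]
  [5] addr=0xc6 blk=12 s=0: L1-HIT | VC [10, 4]
  [6] addr=0x4d blk=4 s=0: VC-HIT | VC [10, 12]
  [7] addr=0xca blk=12 s=0: VC-HIT | VC [10, 4]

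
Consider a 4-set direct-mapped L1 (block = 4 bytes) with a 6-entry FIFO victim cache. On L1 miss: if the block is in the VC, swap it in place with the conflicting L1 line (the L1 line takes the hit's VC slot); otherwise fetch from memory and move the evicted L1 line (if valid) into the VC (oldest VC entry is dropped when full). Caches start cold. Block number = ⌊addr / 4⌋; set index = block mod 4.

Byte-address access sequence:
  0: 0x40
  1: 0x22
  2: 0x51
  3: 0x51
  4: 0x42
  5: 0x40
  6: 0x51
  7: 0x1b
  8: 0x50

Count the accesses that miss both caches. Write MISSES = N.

0: 0x40 (blk 16, set 0) → MISS  vc=[]
1: 0x22 (blk 8, set 0) → MISS  vc=[16]
2: 0x51 (blk 20, set 0) → MISS  vc=[16, 8]
3: 0x51 (blk 20, set 0) → L1-HIT  vc=[16, 8]
4: 0x42 (blk 16, set 0) → VC-HIT  vc=[20, 8]
5: 0x40 (blk 16, set 0) → L1-HIT  vc=[20, 8]
6: 0x51 (blk 20, set 0) → VC-HIT  vc=[16, 8]
7: 0x1b (blk 6, set 2) → MISS  vc=[16, 8]
8: 0x50 (blk 20, set 0) → L1-HIT  vc=[16, 8]

MISSES = 4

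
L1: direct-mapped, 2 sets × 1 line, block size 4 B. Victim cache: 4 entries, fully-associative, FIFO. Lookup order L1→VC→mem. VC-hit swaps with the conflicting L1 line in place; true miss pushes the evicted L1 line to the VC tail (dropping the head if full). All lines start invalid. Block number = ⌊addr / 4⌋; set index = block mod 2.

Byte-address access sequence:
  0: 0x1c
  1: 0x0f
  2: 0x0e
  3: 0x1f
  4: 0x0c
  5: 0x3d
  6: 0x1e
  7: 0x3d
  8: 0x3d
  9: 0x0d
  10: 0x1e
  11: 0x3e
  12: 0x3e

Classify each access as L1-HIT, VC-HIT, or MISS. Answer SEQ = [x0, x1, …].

SEQ = [MISS, MISS, L1-HIT, VC-HIT, VC-HIT, MISS, VC-HIT, VC-HIT, L1-HIT, VC-HIT, VC-HIT, VC-HIT, L1-HIT]

#0 0x1c→b7/s1 MISS; vc=[]
#1 0xf→b3/s1 MISS; vc=[7]
#2 0xe→b3/s1 L1-HIT; vc=[7]
#3 0x1f→b7/s1 VC-HIT; vc=[3]
#4 0xc→b3/s1 VC-HIT; vc=[7]
#5 0x3d→b15/s1 MISS; vc=[7,3]
#6 0x1e→b7/s1 VC-HIT; vc=[15,3]
#7 0x3d→b15/s1 VC-HIT; vc=[7,3]
#8 0x3d→b15/s1 L1-HIT; vc=[7,3]
#9 0xd→b3/s1 VC-HIT; vc=[7,15]
#10 0x1e→b7/s1 VC-HIT; vc=[3,15]
#11 0x3e→b15/s1 VC-HIT; vc=[3,7]
#12 0x3e→b15/s1 L1-HIT; vc=[3,7]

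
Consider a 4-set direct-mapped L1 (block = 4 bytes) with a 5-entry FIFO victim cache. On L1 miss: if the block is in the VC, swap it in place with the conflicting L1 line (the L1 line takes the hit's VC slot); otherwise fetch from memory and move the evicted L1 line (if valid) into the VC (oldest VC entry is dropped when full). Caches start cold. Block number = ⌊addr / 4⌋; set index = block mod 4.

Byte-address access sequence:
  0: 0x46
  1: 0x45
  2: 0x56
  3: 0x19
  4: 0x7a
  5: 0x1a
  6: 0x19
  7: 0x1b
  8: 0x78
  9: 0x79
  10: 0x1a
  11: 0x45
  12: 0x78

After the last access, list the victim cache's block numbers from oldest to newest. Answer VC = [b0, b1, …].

  [0] addr=0x46 blk=17 s=1: MISS | VC []
  [1] addr=0x45 blk=17 s=1: L1-HIT | VC []
  [2] addr=0x56 blk=21 s=1: MISS | VC [17]
  [3] addr=0x19 blk=6 s=2: MISS | VC [17]
  [4] addr=0x7a blk=30 s=2: MISS | VC [17, 6]
  [5] addr=0x1a blk=6 s=2: VC-HIT | VC [17, 30]
  [6] addr=0x19 blk=6 s=2: L1-HIT | VC [17, 30]
  [7] addr=0x1b blk=6 s=2: L1-HIT | VC [17, 30]
  [8] addr=0x78 blk=30 s=2: VC-HIT | VC [17, 6]
  [9] addr=0x79 blk=30 s=2: L1-HIT | VC [17, 6]
  [10] addr=0x1a blk=6 s=2: VC-HIT | VC [17, 30]
  [11] addr=0x45 blk=17 s=1: VC-HIT | VC [21, 30]
  [12] addr=0x78 blk=30 s=2: VC-HIT | VC [21, 6]

VC = [21, 6]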